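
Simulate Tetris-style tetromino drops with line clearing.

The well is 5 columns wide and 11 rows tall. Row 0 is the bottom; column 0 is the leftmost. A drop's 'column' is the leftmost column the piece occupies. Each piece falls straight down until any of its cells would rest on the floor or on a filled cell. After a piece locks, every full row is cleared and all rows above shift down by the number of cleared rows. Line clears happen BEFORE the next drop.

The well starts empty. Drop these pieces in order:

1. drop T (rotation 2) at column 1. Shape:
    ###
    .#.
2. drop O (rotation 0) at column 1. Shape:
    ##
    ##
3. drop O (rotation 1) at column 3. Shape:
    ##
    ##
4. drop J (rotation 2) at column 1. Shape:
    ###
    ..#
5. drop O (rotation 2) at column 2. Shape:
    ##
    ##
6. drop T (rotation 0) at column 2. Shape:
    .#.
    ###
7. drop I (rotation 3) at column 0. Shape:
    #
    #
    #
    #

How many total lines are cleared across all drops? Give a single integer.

Answer: 2

Derivation:
Drop 1: T rot2 at col 1 lands with bottom-row=0; cleared 0 line(s) (total 0); column heights now [0 2 2 2 0], max=2
Drop 2: O rot0 at col 1 lands with bottom-row=2; cleared 0 line(s) (total 0); column heights now [0 4 4 2 0], max=4
Drop 3: O rot1 at col 3 lands with bottom-row=2; cleared 0 line(s) (total 0); column heights now [0 4 4 4 4], max=4
Drop 4: J rot2 at col 1 lands with bottom-row=4; cleared 0 line(s) (total 0); column heights now [0 6 6 6 4], max=6
Drop 5: O rot2 at col 2 lands with bottom-row=6; cleared 0 line(s) (total 0); column heights now [0 6 8 8 4], max=8
Drop 6: T rot0 at col 2 lands with bottom-row=8; cleared 0 line(s) (total 0); column heights now [0 6 9 10 9], max=10
Drop 7: I rot3 at col 0 lands with bottom-row=0; cleared 2 line(s) (total 2); column heights now [2 4 7 8 7], max=8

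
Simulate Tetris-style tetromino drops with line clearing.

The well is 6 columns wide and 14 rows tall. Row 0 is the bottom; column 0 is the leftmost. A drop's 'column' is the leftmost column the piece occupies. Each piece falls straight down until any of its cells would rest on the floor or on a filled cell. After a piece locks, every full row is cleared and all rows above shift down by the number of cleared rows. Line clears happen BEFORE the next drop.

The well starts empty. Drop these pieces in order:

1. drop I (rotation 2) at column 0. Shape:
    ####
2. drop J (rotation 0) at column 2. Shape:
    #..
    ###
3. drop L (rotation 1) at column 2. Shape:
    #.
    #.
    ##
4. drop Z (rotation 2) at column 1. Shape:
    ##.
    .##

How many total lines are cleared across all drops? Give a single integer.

Answer: 0

Derivation:
Drop 1: I rot2 at col 0 lands with bottom-row=0; cleared 0 line(s) (total 0); column heights now [1 1 1 1 0 0], max=1
Drop 2: J rot0 at col 2 lands with bottom-row=1; cleared 0 line(s) (total 0); column heights now [1 1 3 2 2 0], max=3
Drop 3: L rot1 at col 2 lands with bottom-row=3; cleared 0 line(s) (total 0); column heights now [1 1 6 4 2 0], max=6
Drop 4: Z rot2 at col 1 lands with bottom-row=6; cleared 0 line(s) (total 0); column heights now [1 8 8 7 2 0], max=8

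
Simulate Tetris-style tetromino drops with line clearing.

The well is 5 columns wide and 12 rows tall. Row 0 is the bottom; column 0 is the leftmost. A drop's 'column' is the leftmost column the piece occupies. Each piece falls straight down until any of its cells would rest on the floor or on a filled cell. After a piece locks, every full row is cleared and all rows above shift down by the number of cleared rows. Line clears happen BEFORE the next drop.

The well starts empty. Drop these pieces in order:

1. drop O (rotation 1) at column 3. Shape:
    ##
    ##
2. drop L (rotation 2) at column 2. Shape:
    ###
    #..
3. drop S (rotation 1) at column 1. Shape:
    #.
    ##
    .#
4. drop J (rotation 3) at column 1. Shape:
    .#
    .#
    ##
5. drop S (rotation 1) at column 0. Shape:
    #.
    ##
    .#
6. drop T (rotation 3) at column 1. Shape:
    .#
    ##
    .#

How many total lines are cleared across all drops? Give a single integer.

Drop 1: O rot1 at col 3 lands with bottom-row=0; cleared 0 line(s) (total 0); column heights now [0 0 0 2 2], max=2
Drop 2: L rot2 at col 2 lands with bottom-row=1; cleared 0 line(s) (total 0); column heights now [0 0 3 3 3], max=3
Drop 3: S rot1 at col 1 lands with bottom-row=3; cleared 0 line(s) (total 0); column heights now [0 6 5 3 3], max=6
Drop 4: J rot3 at col 1 lands with bottom-row=6; cleared 0 line(s) (total 0); column heights now [0 7 9 3 3], max=9
Drop 5: S rot1 at col 0 lands with bottom-row=7; cleared 0 line(s) (total 0); column heights now [10 9 9 3 3], max=10
Drop 6: T rot3 at col 1 lands with bottom-row=9; cleared 0 line(s) (total 0); column heights now [10 11 12 3 3], max=12

Answer: 0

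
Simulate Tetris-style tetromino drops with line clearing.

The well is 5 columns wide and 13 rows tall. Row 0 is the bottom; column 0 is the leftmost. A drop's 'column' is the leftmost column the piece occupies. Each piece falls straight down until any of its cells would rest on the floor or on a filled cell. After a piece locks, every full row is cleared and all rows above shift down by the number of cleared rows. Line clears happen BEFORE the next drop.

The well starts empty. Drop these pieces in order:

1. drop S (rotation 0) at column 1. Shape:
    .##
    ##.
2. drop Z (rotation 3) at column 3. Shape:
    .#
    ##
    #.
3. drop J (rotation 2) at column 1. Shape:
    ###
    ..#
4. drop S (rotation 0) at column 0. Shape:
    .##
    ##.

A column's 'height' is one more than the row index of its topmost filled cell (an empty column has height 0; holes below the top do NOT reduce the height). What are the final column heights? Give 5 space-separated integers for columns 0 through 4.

Drop 1: S rot0 at col 1 lands with bottom-row=0; cleared 0 line(s) (total 0); column heights now [0 1 2 2 0], max=2
Drop 2: Z rot3 at col 3 lands with bottom-row=2; cleared 0 line(s) (total 0); column heights now [0 1 2 4 5], max=5
Drop 3: J rot2 at col 1 lands with bottom-row=4; cleared 0 line(s) (total 0); column heights now [0 6 6 6 5], max=6
Drop 4: S rot0 at col 0 lands with bottom-row=6; cleared 0 line(s) (total 0); column heights now [7 8 8 6 5], max=8

Answer: 7 8 8 6 5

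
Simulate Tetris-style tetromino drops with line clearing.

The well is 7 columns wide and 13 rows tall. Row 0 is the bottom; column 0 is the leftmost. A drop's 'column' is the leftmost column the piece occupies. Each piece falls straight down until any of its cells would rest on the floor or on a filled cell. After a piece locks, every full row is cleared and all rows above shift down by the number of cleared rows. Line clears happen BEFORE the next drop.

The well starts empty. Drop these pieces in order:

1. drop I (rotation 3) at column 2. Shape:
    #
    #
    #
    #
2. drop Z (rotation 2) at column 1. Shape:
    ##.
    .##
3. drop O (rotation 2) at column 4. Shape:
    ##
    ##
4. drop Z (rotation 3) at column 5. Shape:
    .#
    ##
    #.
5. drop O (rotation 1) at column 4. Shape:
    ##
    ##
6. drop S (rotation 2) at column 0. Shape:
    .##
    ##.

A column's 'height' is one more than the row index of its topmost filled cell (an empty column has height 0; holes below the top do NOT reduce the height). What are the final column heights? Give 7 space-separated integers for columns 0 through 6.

Drop 1: I rot3 at col 2 lands with bottom-row=0; cleared 0 line(s) (total 0); column heights now [0 0 4 0 0 0 0], max=4
Drop 2: Z rot2 at col 1 lands with bottom-row=4; cleared 0 line(s) (total 0); column heights now [0 6 6 5 0 0 0], max=6
Drop 3: O rot2 at col 4 lands with bottom-row=0; cleared 0 line(s) (total 0); column heights now [0 6 6 5 2 2 0], max=6
Drop 4: Z rot3 at col 5 lands with bottom-row=2; cleared 0 line(s) (total 0); column heights now [0 6 6 5 2 4 5], max=6
Drop 5: O rot1 at col 4 lands with bottom-row=4; cleared 0 line(s) (total 0); column heights now [0 6 6 5 6 6 5], max=6
Drop 6: S rot2 at col 0 lands with bottom-row=6; cleared 0 line(s) (total 0); column heights now [7 8 8 5 6 6 5], max=8

Answer: 7 8 8 5 6 6 5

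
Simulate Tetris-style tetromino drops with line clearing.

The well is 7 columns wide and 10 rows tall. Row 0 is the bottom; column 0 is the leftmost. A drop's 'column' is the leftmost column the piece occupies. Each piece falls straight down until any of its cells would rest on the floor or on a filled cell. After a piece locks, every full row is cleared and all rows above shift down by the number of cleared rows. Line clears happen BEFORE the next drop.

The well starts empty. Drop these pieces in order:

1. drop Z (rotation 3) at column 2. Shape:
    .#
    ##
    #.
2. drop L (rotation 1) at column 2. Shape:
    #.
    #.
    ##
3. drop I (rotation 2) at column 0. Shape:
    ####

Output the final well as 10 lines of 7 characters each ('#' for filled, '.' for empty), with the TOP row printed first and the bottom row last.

Answer: .......
.......
.......
####...
..#....
..#....
..##...
...#...
..##...
..#....

Derivation:
Drop 1: Z rot3 at col 2 lands with bottom-row=0; cleared 0 line(s) (total 0); column heights now [0 0 2 3 0 0 0], max=3
Drop 2: L rot1 at col 2 lands with bottom-row=3; cleared 0 line(s) (total 0); column heights now [0 0 6 4 0 0 0], max=6
Drop 3: I rot2 at col 0 lands with bottom-row=6; cleared 0 line(s) (total 0); column heights now [7 7 7 7 0 0 0], max=7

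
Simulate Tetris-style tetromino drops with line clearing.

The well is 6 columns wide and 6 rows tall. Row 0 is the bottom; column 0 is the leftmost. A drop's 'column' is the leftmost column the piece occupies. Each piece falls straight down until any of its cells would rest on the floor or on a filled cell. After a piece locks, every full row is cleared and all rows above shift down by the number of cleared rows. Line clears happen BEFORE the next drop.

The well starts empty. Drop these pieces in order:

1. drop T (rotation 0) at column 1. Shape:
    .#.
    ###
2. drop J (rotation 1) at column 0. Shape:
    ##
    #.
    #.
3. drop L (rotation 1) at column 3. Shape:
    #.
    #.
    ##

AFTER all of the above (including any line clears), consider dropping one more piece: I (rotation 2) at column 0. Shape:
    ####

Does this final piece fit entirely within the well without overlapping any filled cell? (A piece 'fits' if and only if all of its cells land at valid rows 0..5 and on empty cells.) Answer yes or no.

Drop 1: T rot0 at col 1 lands with bottom-row=0; cleared 0 line(s) (total 0); column heights now [0 1 2 1 0 0], max=2
Drop 2: J rot1 at col 0 lands with bottom-row=0; cleared 0 line(s) (total 0); column heights now [3 3 2 1 0 0], max=3
Drop 3: L rot1 at col 3 lands with bottom-row=1; cleared 0 line(s) (total 0); column heights now [3 3 2 4 2 0], max=4
Test piece I rot2 at col 0 (width 4): heights before test = [3 3 2 4 2 0]; fits = True

Answer: yes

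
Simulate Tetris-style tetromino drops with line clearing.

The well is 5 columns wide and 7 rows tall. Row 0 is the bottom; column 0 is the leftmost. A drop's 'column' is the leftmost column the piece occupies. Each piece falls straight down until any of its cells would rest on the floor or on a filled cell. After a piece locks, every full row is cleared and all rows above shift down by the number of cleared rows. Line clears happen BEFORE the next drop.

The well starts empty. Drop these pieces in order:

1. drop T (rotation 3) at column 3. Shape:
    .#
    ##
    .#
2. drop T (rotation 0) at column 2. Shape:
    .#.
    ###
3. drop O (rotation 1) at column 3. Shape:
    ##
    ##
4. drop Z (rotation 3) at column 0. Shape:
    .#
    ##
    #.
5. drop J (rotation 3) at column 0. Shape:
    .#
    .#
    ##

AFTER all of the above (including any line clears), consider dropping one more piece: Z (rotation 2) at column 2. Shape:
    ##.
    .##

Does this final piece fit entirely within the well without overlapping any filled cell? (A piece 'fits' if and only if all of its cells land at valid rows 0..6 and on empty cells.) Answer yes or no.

Answer: no

Derivation:
Drop 1: T rot3 at col 3 lands with bottom-row=0; cleared 0 line(s) (total 0); column heights now [0 0 0 2 3], max=3
Drop 2: T rot0 at col 2 lands with bottom-row=3; cleared 0 line(s) (total 0); column heights now [0 0 4 5 4], max=5
Drop 3: O rot1 at col 3 lands with bottom-row=5; cleared 0 line(s) (total 0); column heights now [0 0 4 7 7], max=7
Drop 4: Z rot3 at col 0 lands with bottom-row=0; cleared 0 line(s) (total 0); column heights now [2 3 4 7 7], max=7
Drop 5: J rot3 at col 0 lands with bottom-row=3; cleared 1 line(s) (total 1); column heights now [2 5 0 6 6], max=6
Test piece Z rot2 at col 2 (width 3): heights before test = [2 5 0 6 6]; fits = False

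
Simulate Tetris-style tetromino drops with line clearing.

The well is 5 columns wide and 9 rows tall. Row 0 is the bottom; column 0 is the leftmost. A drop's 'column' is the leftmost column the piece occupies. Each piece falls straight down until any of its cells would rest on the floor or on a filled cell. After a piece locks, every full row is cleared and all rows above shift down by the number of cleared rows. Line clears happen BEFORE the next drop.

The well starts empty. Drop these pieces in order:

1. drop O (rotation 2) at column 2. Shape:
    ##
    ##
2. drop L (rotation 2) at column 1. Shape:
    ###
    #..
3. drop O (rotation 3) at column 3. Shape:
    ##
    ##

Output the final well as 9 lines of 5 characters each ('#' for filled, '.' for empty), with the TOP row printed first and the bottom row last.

Answer: .....
.....
.....
.....
...##
...##
.###.
.###.
..##.

Derivation:
Drop 1: O rot2 at col 2 lands with bottom-row=0; cleared 0 line(s) (total 0); column heights now [0 0 2 2 0], max=2
Drop 2: L rot2 at col 1 lands with bottom-row=1; cleared 0 line(s) (total 0); column heights now [0 3 3 3 0], max=3
Drop 3: O rot3 at col 3 lands with bottom-row=3; cleared 0 line(s) (total 0); column heights now [0 3 3 5 5], max=5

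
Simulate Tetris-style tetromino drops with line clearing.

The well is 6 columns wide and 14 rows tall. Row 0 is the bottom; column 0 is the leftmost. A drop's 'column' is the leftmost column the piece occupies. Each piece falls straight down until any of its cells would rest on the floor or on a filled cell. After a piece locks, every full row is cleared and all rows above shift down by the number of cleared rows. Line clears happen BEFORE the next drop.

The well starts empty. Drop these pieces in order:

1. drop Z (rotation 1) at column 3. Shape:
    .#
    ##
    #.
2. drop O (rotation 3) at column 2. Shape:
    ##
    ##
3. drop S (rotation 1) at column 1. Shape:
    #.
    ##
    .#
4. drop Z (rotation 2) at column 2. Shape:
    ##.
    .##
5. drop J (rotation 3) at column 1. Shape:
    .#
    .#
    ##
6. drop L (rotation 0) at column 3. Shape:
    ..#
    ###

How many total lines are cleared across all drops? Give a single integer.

Drop 1: Z rot1 at col 3 lands with bottom-row=0; cleared 0 line(s) (total 0); column heights now [0 0 0 2 3 0], max=3
Drop 2: O rot3 at col 2 lands with bottom-row=2; cleared 0 line(s) (total 0); column heights now [0 0 4 4 3 0], max=4
Drop 3: S rot1 at col 1 lands with bottom-row=4; cleared 0 line(s) (total 0); column heights now [0 7 6 4 3 0], max=7
Drop 4: Z rot2 at col 2 lands with bottom-row=5; cleared 0 line(s) (total 0); column heights now [0 7 7 7 6 0], max=7
Drop 5: J rot3 at col 1 lands with bottom-row=7; cleared 0 line(s) (total 0); column heights now [0 8 10 7 6 0], max=10
Drop 6: L rot0 at col 3 lands with bottom-row=7; cleared 0 line(s) (total 0); column heights now [0 8 10 8 8 9], max=10

Answer: 0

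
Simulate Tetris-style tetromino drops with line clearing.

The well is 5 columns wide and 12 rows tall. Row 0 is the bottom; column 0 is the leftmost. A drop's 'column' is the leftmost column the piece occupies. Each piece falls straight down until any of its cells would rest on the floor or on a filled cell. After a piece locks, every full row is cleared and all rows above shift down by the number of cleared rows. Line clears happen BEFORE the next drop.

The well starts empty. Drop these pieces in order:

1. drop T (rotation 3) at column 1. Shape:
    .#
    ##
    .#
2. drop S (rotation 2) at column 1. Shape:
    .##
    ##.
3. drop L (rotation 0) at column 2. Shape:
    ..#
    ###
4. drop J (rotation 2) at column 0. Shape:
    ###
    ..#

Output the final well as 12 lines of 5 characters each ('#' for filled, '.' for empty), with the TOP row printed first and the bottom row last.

Answer: .....
.....
.....
.....
###..
..#.#
..###
..##.
.##..
..#..
.##..
..#..

Derivation:
Drop 1: T rot3 at col 1 lands with bottom-row=0; cleared 0 line(s) (total 0); column heights now [0 2 3 0 0], max=3
Drop 2: S rot2 at col 1 lands with bottom-row=3; cleared 0 line(s) (total 0); column heights now [0 4 5 5 0], max=5
Drop 3: L rot0 at col 2 lands with bottom-row=5; cleared 0 line(s) (total 0); column heights now [0 4 6 6 7], max=7
Drop 4: J rot2 at col 0 lands with bottom-row=6; cleared 0 line(s) (total 0); column heights now [8 8 8 6 7], max=8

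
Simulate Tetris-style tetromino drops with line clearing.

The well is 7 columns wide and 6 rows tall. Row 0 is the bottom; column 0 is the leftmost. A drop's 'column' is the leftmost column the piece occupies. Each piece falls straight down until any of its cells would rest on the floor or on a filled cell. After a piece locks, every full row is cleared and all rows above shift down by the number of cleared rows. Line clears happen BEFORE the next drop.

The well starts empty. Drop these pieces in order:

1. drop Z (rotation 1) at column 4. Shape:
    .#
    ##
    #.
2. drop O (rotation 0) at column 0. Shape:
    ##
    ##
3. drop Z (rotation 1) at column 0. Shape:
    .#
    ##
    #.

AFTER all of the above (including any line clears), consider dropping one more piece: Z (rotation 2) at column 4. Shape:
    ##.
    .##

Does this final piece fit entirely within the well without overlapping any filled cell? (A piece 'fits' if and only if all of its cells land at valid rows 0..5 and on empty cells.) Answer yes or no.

Answer: yes

Derivation:
Drop 1: Z rot1 at col 4 lands with bottom-row=0; cleared 0 line(s) (total 0); column heights now [0 0 0 0 2 3 0], max=3
Drop 2: O rot0 at col 0 lands with bottom-row=0; cleared 0 line(s) (total 0); column heights now [2 2 0 0 2 3 0], max=3
Drop 3: Z rot1 at col 0 lands with bottom-row=2; cleared 0 line(s) (total 0); column heights now [4 5 0 0 2 3 0], max=5
Test piece Z rot2 at col 4 (width 3): heights before test = [4 5 0 0 2 3 0]; fits = True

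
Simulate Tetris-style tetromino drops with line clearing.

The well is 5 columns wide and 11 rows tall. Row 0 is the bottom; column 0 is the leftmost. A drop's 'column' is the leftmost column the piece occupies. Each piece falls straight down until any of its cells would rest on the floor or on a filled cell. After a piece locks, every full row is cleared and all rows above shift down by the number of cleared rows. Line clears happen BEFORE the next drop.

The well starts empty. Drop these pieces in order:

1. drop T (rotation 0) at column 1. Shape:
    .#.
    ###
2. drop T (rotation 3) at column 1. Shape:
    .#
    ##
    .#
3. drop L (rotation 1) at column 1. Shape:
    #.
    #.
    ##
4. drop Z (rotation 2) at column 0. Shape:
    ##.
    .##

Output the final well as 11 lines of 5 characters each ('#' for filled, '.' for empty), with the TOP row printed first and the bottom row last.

Drop 1: T rot0 at col 1 lands with bottom-row=0; cleared 0 line(s) (total 0); column heights now [0 1 2 1 0], max=2
Drop 2: T rot3 at col 1 lands with bottom-row=2; cleared 0 line(s) (total 0); column heights now [0 4 5 1 0], max=5
Drop 3: L rot1 at col 1 lands with bottom-row=5; cleared 0 line(s) (total 0); column heights now [0 8 6 1 0], max=8
Drop 4: Z rot2 at col 0 lands with bottom-row=8; cleared 0 line(s) (total 0); column heights now [10 10 9 1 0], max=10

Answer: .....
##...
.##..
.#...
.#...
.##..
..#..
.##..
..#..
..#..
.###.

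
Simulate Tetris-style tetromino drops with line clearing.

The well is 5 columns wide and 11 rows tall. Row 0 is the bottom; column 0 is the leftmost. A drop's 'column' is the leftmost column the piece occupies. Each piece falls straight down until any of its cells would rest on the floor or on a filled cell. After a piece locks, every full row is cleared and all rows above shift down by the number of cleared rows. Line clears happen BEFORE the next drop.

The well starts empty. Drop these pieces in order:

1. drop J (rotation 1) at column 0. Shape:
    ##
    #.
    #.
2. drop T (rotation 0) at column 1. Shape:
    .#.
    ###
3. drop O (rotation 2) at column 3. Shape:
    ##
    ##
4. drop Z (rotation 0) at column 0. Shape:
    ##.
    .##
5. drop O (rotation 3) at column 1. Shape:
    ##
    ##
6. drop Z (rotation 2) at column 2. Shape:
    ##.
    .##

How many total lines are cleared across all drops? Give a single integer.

Answer: 0

Derivation:
Drop 1: J rot1 at col 0 lands with bottom-row=0; cleared 0 line(s) (total 0); column heights now [3 3 0 0 0], max=3
Drop 2: T rot0 at col 1 lands with bottom-row=3; cleared 0 line(s) (total 0); column heights now [3 4 5 4 0], max=5
Drop 3: O rot2 at col 3 lands with bottom-row=4; cleared 0 line(s) (total 0); column heights now [3 4 5 6 6], max=6
Drop 4: Z rot0 at col 0 lands with bottom-row=5; cleared 0 line(s) (total 0); column heights now [7 7 6 6 6], max=7
Drop 5: O rot3 at col 1 lands with bottom-row=7; cleared 0 line(s) (total 0); column heights now [7 9 9 6 6], max=9
Drop 6: Z rot2 at col 2 lands with bottom-row=8; cleared 0 line(s) (total 0); column heights now [7 9 10 10 9], max=10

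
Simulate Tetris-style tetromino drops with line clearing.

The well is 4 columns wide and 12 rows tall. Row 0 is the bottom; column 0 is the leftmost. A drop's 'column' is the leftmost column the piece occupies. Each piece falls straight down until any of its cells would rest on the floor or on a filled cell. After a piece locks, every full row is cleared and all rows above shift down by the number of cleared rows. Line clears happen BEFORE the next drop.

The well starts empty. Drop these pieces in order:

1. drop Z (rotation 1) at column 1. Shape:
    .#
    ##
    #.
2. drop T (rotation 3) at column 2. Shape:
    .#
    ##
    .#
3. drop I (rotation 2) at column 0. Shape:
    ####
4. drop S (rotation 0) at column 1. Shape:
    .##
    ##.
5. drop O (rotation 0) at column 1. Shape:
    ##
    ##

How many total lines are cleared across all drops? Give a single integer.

Answer: 1

Derivation:
Drop 1: Z rot1 at col 1 lands with bottom-row=0; cleared 0 line(s) (total 0); column heights now [0 2 3 0], max=3
Drop 2: T rot3 at col 2 lands with bottom-row=2; cleared 0 line(s) (total 0); column heights now [0 2 4 5], max=5
Drop 3: I rot2 at col 0 lands with bottom-row=5; cleared 1 line(s) (total 1); column heights now [0 2 4 5], max=5
Drop 4: S rot0 at col 1 lands with bottom-row=4; cleared 0 line(s) (total 1); column heights now [0 5 6 6], max=6
Drop 5: O rot0 at col 1 lands with bottom-row=6; cleared 0 line(s) (total 1); column heights now [0 8 8 6], max=8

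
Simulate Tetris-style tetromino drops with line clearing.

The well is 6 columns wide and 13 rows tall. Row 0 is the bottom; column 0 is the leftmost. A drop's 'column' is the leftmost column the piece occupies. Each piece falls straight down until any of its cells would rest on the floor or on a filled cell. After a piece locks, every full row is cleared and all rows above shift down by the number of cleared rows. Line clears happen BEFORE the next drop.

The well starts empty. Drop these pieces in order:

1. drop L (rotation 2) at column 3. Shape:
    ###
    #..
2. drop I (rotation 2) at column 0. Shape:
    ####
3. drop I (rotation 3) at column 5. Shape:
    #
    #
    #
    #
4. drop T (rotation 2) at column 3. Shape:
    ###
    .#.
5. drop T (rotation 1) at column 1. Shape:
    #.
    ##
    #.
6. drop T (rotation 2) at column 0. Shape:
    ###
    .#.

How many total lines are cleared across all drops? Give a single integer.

Answer: 0

Derivation:
Drop 1: L rot2 at col 3 lands with bottom-row=0; cleared 0 line(s) (total 0); column heights now [0 0 0 2 2 2], max=2
Drop 2: I rot2 at col 0 lands with bottom-row=2; cleared 0 line(s) (total 0); column heights now [3 3 3 3 2 2], max=3
Drop 3: I rot3 at col 5 lands with bottom-row=2; cleared 0 line(s) (total 0); column heights now [3 3 3 3 2 6], max=6
Drop 4: T rot2 at col 3 lands with bottom-row=5; cleared 0 line(s) (total 0); column heights now [3 3 3 7 7 7], max=7
Drop 5: T rot1 at col 1 lands with bottom-row=3; cleared 0 line(s) (total 0); column heights now [3 6 5 7 7 7], max=7
Drop 6: T rot2 at col 0 lands with bottom-row=6; cleared 0 line(s) (total 0); column heights now [8 8 8 7 7 7], max=8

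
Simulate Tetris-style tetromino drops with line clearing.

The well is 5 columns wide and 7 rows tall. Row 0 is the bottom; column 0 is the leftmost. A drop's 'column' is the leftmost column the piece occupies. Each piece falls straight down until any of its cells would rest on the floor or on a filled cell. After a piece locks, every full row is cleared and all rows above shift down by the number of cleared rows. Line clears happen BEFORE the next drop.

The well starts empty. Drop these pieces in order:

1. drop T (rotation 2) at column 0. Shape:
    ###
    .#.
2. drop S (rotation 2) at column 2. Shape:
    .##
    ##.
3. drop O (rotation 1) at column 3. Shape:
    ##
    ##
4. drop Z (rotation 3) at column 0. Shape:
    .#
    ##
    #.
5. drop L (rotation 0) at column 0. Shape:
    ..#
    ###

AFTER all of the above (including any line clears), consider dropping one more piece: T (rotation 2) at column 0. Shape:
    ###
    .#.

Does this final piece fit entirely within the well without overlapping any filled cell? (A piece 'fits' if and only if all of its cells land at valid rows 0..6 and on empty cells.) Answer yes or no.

Drop 1: T rot2 at col 0 lands with bottom-row=0; cleared 0 line(s) (total 0); column heights now [2 2 2 0 0], max=2
Drop 2: S rot2 at col 2 lands with bottom-row=2; cleared 0 line(s) (total 0); column heights now [2 2 3 4 4], max=4
Drop 3: O rot1 at col 3 lands with bottom-row=4; cleared 0 line(s) (total 0); column heights now [2 2 3 6 6], max=6
Drop 4: Z rot3 at col 0 lands with bottom-row=2; cleared 0 line(s) (total 0); column heights now [4 5 3 6 6], max=6
Drop 5: L rot0 at col 0 lands with bottom-row=5; cleared 1 line(s) (total 1); column heights now [4 5 6 5 5], max=6
Test piece T rot2 at col 0 (width 3): heights before test = [4 5 6 5 5]; fits = True

Answer: yes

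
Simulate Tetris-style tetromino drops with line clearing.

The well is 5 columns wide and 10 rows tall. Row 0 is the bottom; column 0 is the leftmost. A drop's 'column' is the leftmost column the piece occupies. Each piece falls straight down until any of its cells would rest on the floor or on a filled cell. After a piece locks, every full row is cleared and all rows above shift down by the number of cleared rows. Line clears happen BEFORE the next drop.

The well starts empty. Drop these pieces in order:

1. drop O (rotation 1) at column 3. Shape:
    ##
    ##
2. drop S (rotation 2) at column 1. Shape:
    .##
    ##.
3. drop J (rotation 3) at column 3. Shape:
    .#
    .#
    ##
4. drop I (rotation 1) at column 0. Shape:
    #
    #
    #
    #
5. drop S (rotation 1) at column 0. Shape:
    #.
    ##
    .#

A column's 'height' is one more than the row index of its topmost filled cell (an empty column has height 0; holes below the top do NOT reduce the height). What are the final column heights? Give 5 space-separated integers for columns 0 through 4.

Drop 1: O rot1 at col 3 lands with bottom-row=0; cleared 0 line(s) (total 0); column heights now [0 0 0 2 2], max=2
Drop 2: S rot2 at col 1 lands with bottom-row=1; cleared 0 line(s) (total 0); column heights now [0 2 3 3 2], max=3
Drop 3: J rot3 at col 3 lands with bottom-row=3; cleared 0 line(s) (total 0); column heights now [0 2 3 4 6], max=6
Drop 4: I rot1 at col 0 lands with bottom-row=0; cleared 1 line(s) (total 1); column heights now [3 0 2 3 5], max=5
Drop 5: S rot1 at col 0 lands with bottom-row=2; cleared 0 line(s) (total 1); column heights now [5 4 2 3 5], max=5

Answer: 5 4 2 3 5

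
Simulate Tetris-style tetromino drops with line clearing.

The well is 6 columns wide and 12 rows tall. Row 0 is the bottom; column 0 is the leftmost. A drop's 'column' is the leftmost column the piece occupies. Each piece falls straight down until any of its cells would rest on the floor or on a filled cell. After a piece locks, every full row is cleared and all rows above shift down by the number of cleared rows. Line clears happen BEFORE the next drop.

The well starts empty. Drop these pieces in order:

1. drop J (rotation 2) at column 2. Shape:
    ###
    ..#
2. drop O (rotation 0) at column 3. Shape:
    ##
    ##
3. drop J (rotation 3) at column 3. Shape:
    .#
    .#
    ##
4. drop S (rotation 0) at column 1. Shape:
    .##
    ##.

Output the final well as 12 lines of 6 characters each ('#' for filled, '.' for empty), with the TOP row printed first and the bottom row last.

Answer: ......
......
......
......
......
....#.
..###.
.####.
...##.
...##.
..###.
....#.

Derivation:
Drop 1: J rot2 at col 2 lands with bottom-row=0; cleared 0 line(s) (total 0); column heights now [0 0 2 2 2 0], max=2
Drop 2: O rot0 at col 3 lands with bottom-row=2; cleared 0 line(s) (total 0); column heights now [0 0 2 4 4 0], max=4
Drop 3: J rot3 at col 3 lands with bottom-row=4; cleared 0 line(s) (total 0); column heights now [0 0 2 5 7 0], max=7
Drop 4: S rot0 at col 1 lands with bottom-row=4; cleared 0 line(s) (total 0); column heights now [0 5 6 6 7 0], max=7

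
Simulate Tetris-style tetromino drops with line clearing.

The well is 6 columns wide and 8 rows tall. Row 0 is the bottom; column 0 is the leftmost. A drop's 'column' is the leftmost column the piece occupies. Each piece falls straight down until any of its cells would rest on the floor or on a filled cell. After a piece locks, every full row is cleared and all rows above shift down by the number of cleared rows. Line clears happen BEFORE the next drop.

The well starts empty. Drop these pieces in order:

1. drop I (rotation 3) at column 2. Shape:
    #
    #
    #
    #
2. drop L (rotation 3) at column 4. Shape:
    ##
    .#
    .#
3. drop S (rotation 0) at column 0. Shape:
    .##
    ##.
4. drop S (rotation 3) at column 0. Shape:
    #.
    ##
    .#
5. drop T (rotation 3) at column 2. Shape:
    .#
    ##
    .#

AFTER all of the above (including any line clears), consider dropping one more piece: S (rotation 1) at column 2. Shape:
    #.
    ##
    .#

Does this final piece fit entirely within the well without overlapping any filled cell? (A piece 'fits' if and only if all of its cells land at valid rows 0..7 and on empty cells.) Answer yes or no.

Answer: no

Derivation:
Drop 1: I rot3 at col 2 lands with bottom-row=0; cleared 0 line(s) (total 0); column heights now [0 0 4 0 0 0], max=4
Drop 2: L rot3 at col 4 lands with bottom-row=0; cleared 0 line(s) (total 0); column heights now [0 0 4 0 3 3], max=4
Drop 3: S rot0 at col 0 lands with bottom-row=3; cleared 0 line(s) (total 0); column heights now [4 5 5 0 3 3], max=5
Drop 4: S rot3 at col 0 lands with bottom-row=5; cleared 0 line(s) (total 0); column heights now [8 7 5 0 3 3], max=8
Drop 5: T rot3 at col 2 lands with bottom-row=4; cleared 0 line(s) (total 0); column heights now [8 7 6 7 3 3], max=8
Test piece S rot1 at col 2 (width 2): heights before test = [8 7 6 7 3 3]; fits = False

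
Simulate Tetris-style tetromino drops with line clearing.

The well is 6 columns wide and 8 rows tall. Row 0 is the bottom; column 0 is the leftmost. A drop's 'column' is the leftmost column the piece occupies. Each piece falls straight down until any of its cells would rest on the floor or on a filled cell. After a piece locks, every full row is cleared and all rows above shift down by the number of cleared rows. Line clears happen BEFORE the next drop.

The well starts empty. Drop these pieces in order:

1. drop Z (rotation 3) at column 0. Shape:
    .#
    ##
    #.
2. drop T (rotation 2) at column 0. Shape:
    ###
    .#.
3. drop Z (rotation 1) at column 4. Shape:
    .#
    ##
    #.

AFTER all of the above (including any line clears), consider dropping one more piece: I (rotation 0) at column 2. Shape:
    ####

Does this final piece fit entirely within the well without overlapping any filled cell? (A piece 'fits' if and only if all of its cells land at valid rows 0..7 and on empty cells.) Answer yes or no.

Answer: yes

Derivation:
Drop 1: Z rot3 at col 0 lands with bottom-row=0; cleared 0 line(s) (total 0); column heights now [2 3 0 0 0 0], max=3
Drop 2: T rot2 at col 0 lands with bottom-row=3; cleared 0 line(s) (total 0); column heights now [5 5 5 0 0 0], max=5
Drop 3: Z rot1 at col 4 lands with bottom-row=0; cleared 0 line(s) (total 0); column heights now [5 5 5 0 2 3], max=5
Test piece I rot0 at col 2 (width 4): heights before test = [5 5 5 0 2 3]; fits = True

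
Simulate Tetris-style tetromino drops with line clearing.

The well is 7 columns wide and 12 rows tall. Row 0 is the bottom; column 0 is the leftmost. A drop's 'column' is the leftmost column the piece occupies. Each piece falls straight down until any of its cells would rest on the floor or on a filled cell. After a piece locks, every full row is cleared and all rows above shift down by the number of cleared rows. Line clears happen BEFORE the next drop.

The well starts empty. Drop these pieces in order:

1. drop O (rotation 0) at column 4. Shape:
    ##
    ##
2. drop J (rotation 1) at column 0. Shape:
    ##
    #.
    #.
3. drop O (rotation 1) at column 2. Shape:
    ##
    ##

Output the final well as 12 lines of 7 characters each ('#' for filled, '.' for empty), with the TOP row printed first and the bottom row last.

Drop 1: O rot0 at col 4 lands with bottom-row=0; cleared 0 line(s) (total 0); column heights now [0 0 0 0 2 2 0], max=2
Drop 2: J rot1 at col 0 lands with bottom-row=0; cleared 0 line(s) (total 0); column heights now [3 3 0 0 2 2 0], max=3
Drop 3: O rot1 at col 2 lands with bottom-row=0; cleared 0 line(s) (total 0); column heights now [3 3 2 2 2 2 0], max=3

Answer: .......
.......
.......
.......
.......
.......
.......
.......
.......
##.....
#.####.
#.####.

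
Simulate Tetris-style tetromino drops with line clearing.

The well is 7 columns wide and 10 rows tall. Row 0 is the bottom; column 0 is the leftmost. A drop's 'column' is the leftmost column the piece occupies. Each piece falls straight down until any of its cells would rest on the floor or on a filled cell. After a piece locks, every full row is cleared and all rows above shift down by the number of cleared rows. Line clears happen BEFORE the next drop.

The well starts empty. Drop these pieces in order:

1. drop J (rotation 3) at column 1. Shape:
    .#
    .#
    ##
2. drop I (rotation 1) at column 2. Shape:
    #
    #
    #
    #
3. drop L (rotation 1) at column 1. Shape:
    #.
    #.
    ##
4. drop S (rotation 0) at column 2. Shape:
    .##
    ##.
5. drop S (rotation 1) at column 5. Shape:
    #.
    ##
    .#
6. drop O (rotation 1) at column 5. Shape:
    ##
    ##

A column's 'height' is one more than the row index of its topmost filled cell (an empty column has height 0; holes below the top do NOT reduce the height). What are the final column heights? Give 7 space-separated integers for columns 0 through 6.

Answer: 0 10 9 10 10 5 5

Derivation:
Drop 1: J rot3 at col 1 lands with bottom-row=0; cleared 0 line(s) (total 0); column heights now [0 1 3 0 0 0 0], max=3
Drop 2: I rot1 at col 2 lands with bottom-row=3; cleared 0 line(s) (total 0); column heights now [0 1 7 0 0 0 0], max=7
Drop 3: L rot1 at col 1 lands with bottom-row=7; cleared 0 line(s) (total 0); column heights now [0 10 8 0 0 0 0], max=10
Drop 4: S rot0 at col 2 lands with bottom-row=8; cleared 0 line(s) (total 0); column heights now [0 10 9 10 10 0 0], max=10
Drop 5: S rot1 at col 5 lands with bottom-row=0; cleared 0 line(s) (total 0); column heights now [0 10 9 10 10 3 2], max=10
Drop 6: O rot1 at col 5 lands with bottom-row=3; cleared 0 line(s) (total 0); column heights now [0 10 9 10 10 5 5], max=10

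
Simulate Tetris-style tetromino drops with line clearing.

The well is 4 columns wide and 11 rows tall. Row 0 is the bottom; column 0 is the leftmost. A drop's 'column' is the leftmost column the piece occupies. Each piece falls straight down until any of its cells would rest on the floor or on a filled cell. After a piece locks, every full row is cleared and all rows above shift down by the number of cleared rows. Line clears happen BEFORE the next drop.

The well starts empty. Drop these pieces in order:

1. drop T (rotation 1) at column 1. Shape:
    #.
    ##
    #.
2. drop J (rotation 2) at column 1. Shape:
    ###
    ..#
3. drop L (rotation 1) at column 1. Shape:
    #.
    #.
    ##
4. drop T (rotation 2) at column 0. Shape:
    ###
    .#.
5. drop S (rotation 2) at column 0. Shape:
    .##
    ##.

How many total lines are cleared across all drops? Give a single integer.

Answer: 0

Derivation:
Drop 1: T rot1 at col 1 lands with bottom-row=0; cleared 0 line(s) (total 0); column heights now [0 3 2 0], max=3
Drop 2: J rot2 at col 1 lands with bottom-row=2; cleared 0 line(s) (total 0); column heights now [0 4 4 4], max=4
Drop 3: L rot1 at col 1 lands with bottom-row=4; cleared 0 line(s) (total 0); column heights now [0 7 5 4], max=7
Drop 4: T rot2 at col 0 lands with bottom-row=7; cleared 0 line(s) (total 0); column heights now [9 9 9 4], max=9
Drop 5: S rot2 at col 0 lands with bottom-row=9; cleared 0 line(s) (total 0); column heights now [10 11 11 4], max=11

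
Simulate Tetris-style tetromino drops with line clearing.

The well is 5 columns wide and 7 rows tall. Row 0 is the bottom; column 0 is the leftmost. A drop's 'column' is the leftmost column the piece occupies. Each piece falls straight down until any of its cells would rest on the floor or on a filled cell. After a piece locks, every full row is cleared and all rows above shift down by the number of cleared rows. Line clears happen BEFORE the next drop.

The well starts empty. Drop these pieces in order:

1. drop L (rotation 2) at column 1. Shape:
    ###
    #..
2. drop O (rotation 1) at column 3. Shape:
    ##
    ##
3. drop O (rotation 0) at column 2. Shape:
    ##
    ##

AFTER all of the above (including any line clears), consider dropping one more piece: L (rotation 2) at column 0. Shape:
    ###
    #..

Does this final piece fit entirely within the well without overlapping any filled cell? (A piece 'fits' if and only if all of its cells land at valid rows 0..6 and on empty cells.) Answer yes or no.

Answer: yes

Derivation:
Drop 1: L rot2 at col 1 lands with bottom-row=0; cleared 0 line(s) (total 0); column heights now [0 2 2 2 0], max=2
Drop 2: O rot1 at col 3 lands with bottom-row=2; cleared 0 line(s) (total 0); column heights now [0 2 2 4 4], max=4
Drop 3: O rot0 at col 2 lands with bottom-row=4; cleared 0 line(s) (total 0); column heights now [0 2 6 6 4], max=6
Test piece L rot2 at col 0 (width 3): heights before test = [0 2 6 6 4]; fits = True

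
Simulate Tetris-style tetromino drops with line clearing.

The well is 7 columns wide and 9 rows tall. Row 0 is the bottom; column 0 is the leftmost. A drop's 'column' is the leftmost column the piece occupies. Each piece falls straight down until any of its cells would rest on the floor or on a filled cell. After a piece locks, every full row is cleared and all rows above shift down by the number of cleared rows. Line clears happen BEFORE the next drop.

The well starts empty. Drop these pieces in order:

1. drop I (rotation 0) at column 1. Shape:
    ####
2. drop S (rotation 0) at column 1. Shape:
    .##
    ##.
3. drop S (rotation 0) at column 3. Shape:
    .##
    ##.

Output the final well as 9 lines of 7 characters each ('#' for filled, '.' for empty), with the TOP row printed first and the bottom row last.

Drop 1: I rot0 at col 1 lands with bottom-row=0; cleared 0 line(s) (total 0); column heights now [0 1 1 1 1 0 0], max=1
Drop 2: S rot0 at col 1 lands with bottom-row=1; cleared 0 line(s) (total 0); column heights now [0 2 3 3 1 0 0], max=3
Drop 3: S rot0 at col 3 lands with bottom-row=3; cleared 0 line(s) (total 0); column heights now [0 2 3 4 5 5 0], max=5

Answer: .......
.......
.......
.......
....##.
...##..
..##...
.##....
.####..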